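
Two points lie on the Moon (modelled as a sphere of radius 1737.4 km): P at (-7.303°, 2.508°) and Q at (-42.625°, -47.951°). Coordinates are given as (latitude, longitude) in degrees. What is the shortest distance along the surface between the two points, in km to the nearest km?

With latitudes φ₁ = -7.303°, φ₂ = -42.625° and longitude difference Δλ = -50.459°:
cos c = sin φ₁ sin φ₂ + cos φ₁ cos φ₂ cos Δλ = (-0.1271)(-0.6772) + (0.9919)(0.7358)(0.6366) = 0.55072,
so c = arccos(0.55072) = 0.98757 rad.
Distance = R·c = 1737.4 × 0.9876 ≈ 1716 km.

1716 km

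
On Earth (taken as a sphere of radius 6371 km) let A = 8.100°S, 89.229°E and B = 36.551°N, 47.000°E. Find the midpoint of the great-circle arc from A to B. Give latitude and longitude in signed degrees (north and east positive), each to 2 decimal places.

15.19°, 70.42°

The central angle between A and B is δ = 1.0414 rad.
With f = 0.5, the slerp weights are sin((1−f)δ)/sin δ = 0.5764 and sin(fδ)/sin δ = 0.5764.
Weighted sum of the unit vectors: (0.5764)·(0.0133,0.9899,-0.1409) + (0.5764)·(0.5479,0.5875,0.5955) = (0.3235, 0.9092, 0.2620).
Converting back: φ = atan2(z, √(x²+y²)) = 15.19°, λ = atan2(y, x) = 70.42°.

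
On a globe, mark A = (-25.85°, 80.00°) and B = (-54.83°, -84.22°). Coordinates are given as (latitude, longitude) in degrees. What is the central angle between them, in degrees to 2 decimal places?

98.19°

Let φ₁ = -0.4512 rad, φ₂ = -0.9570 rad, and Δλ = -2.8662 rad.
cos c = sin φ₁ sin φ₂ + cos φ₁ cos φ₂ cos Δλ = (-0.4360)(-0.8174) + (0.8999)(0.5760)(-0.9623) = -0.14241,
so c = arccos(-0.14241) = 1.71369 rad.
So the angular separation is 98.19°.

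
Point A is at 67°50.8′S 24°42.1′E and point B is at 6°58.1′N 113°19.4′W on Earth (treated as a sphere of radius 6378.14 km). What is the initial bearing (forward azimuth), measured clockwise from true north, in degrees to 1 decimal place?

Δλ = -138.025° = -2.4090 rad.
y = sin Δλ · cos φ₂ = (-0.6688)(0.9926) = -0.6639
x = cos φ₁ sin φ₂ − sin φ₁ cos φ₂ cos Δλ = (0.3771)(0.1213) − (-0.9262)(0.9926)(-0.7434) = -0.6377
θ = atan2(y, x) = -133.85°; adding 360° gives 226.2°.

226.2°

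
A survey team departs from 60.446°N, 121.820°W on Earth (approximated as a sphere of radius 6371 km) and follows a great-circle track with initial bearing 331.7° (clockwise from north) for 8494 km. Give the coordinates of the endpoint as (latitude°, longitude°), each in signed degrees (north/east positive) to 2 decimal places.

Angular distance δ = d/R = 8494/6371 = 1.33323 rad; initial bearing θ = 5.7893 rad.
sin φ₂ = sin φ₁ cos δ + cos φ₁ sin δ cos θ = (0.8699)(0.2353) + (0.4932)(0.9719)(0.8805) = 0.6268, so φ₂ = 38.82°.
Δλ = atan2(sin θ sin δ cos φ₁, cos δ − sin φ₁ sin φ₂) = atan2(-0.2273, -0.3099) = -143.746°.
λ₂ = -121.820° − 143.746° = -265.57° → 94.43° after wrapping to (−180°, 180°].

38.82°, 94.43°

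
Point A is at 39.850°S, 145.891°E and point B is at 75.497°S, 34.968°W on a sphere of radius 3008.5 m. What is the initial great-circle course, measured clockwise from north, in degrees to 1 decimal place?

179.8°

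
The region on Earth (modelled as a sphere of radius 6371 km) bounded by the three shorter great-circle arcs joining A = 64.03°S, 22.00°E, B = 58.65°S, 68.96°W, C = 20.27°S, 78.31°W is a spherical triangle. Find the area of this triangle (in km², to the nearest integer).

Side lengths (central angles): a = 0.6802, b = 1.3305, c = 0.7014 rad; semiperimeter s = 1.3561.
By l'Huilier's theorem, tan(E/4) = √[tan(s/2) tan((s−a)/2) tan((s−b)/2) tan((s−c)/2)], giving spherical excess E = 0.1401 rad.
Area = E·R² = 0.1401 × (6371)² ≈ 5684679 km².

5684679 km²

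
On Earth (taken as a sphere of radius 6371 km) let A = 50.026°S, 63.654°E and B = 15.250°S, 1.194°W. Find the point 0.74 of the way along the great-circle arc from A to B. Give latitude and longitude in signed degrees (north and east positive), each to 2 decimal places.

-27.10°, 10.68°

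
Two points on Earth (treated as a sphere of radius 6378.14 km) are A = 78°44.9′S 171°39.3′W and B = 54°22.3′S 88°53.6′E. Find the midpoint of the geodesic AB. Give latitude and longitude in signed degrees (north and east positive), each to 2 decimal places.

Central angle δ = 0.6785 rad. Interpolating on the sphere with fraction f = 0.5:
P = [sin((1−f)δ)·A + sin(fδ)·B] / sin δ = 0.5302·A + 0.5302·B in Cartesian coordinates,
giving P = (-0.0964, 0.2938, -0.9510), i.e. latitude -71.99°, longitude 108.16°.

-71.99°, 108.16°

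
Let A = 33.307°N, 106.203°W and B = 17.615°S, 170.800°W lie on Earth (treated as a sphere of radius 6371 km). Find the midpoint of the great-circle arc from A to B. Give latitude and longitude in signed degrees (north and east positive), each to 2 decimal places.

9.25°, -140.88°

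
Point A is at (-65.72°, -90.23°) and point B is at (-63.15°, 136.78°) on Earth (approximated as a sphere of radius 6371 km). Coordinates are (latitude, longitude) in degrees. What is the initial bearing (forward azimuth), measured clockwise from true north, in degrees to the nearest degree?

207°

Δλ = -132.990° = -2.3211 rad.
y = sin Δλ · cos φ₂ = (-0.7315)(0.4517) = -0.3304
x = cos φ₁ sin φ₂ − sin φ₁ cos φ₂ cos Δλ = (0.4112)(-0.8922) − (-0.9115)(0.4517)(-0.6819) = -0.6476
θ = atan2(y, x) = -152.97°; adding 360° gives 207°.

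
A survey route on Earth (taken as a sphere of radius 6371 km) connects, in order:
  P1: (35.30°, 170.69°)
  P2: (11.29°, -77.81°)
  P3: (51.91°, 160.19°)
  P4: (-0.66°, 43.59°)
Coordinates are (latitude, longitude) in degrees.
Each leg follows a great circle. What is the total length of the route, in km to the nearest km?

34086 km

Leg P1→P2: central angle 1.7520 rad, distance 11161.9 km.
Leg P2→P3: central angle 1.7381 rad, distance 11073.3 km.
Leg P3→P4: central angle 1.8601 rad, distance 11850.6 km.
Total: 11161.9 + 11073.3 + 11850.6 ≈ 34086 km.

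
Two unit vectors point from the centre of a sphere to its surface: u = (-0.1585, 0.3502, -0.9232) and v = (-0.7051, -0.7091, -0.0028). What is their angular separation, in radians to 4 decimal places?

1.7052 rad

u·v = -0.1340; |u| = 1.0000, |v| = 1.0000.
cos θ = (u·v)/(|u||v|) = -0.1340, so θ = 1.7052 rad.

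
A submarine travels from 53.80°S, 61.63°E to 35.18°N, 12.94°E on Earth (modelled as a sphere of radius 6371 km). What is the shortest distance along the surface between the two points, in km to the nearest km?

10943 km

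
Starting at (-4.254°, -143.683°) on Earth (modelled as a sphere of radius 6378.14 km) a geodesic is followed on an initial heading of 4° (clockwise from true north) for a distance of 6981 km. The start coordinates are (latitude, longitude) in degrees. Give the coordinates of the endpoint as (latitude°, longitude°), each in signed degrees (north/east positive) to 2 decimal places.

58.22°, -136.92°

Angular distance δ = d/R = 6981/6378.14 = 1.09452 rad; initial bearing θ = 0.0698 rad.
sin φ₂ = sin φ₁ cos δ + cos φ₁ sin δ cos θ = (-0.0742)(0.4585) + (0.9972)(0.8887)(0.9976) = 0.8501, so φ₂ = 58.22°.
Δλ = atan2(sin θ sin δ cos φ₁, cos δ − sin φ₁ sin φ₂) = atan2(0.0618, 0.5215) = 6.760°.
λ₂ = -143.683° + 6.760° = -136.92°.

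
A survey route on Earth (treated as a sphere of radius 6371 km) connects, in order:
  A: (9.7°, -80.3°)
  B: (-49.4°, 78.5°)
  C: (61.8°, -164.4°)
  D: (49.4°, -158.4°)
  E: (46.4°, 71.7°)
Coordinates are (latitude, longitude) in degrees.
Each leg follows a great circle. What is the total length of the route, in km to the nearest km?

40945 km

Leg A→B: central angle 2.3833 rad, distance 15183.8 km.
Leg B→C: central angle 2.5137 rad, distance 16014.5 km.
Leg C→D: central angle 0.2241 rad, distance 1427.9 km.
Leg D→E: central angle 1.3057 rad, distance 8318.8 km.
Total: 15183.8 + 16014.5 + 1427.9 + 8318.8 ≈ 40945 km.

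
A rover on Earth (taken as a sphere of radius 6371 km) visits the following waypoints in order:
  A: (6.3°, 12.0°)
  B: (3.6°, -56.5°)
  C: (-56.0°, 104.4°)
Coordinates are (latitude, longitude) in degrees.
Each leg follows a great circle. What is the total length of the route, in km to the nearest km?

21535 km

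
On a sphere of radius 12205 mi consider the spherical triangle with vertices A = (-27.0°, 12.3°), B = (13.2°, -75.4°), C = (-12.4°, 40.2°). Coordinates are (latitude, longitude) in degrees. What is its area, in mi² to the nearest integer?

64908071 mi²

Side lengths (central angles): a = 2.0487, b = 0.5225, c = 1.6397 rad; semiperimeter s = 2.1055.
By l'Huilier's theorem, tan(E/4) = √[tan(s/2) tan((s−a)/2) tan((s−b)/2) tan((s−c)/2)], giving spherical excess E = 0.4357 rad.
Area = E·R² = 0.4357 × (12205)² ≈ 64908071 mi².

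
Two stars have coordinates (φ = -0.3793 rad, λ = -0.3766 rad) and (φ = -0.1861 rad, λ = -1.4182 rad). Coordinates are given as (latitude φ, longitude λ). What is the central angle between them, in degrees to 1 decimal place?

In radians: φ₁ = -0.3793, φ₂ = -0.1861, Δλ = -59.679° = -1.0416 rad.
cos c = sin φ₁ sin φ₂ + cos φ₁ cos φ₂ cos Δλ = (-0.3703)(-0.1850) + (0.9289)(0.9827)(0.5048) = 0.52937,
so c = arccos(0.52937) = 1.01294 rad.
So the angular separation is 58.0°.

58.0°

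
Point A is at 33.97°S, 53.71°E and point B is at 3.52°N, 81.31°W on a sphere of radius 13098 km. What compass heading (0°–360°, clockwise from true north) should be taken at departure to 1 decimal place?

244.0°

Δλ = -135.020° = -2.3565 rad.
y = sin Δλ · cos φ₂ = (-0.7069)(0.9981) = -0.7055
x = cos φ₁ sin φ₂ − sin φ₁ cos φ₂ cos Δλ = (0.8293)(0.0614) − (-0.5588)(0.9981)(-0.7074) = -0.3436
θ = atan2(y, x) = -115.97°; adding 360° gives 244.0°.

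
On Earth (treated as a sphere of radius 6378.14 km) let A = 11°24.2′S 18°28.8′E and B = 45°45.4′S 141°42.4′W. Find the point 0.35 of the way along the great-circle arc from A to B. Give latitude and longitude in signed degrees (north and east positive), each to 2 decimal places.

The central angle between A and B is δ = 2.0965 rad.
With f = 0.35, the slerp weights are sin((1−f)δ)/sin δ = 1.1312 and sin(fδ)/sin δ = 0.7742.
Weighted sum of the unit vectors: (1.1312)·(0.9297,0.3107,-0.1977) + (0.7742)·(-0.5476,-0.4324,-0.7164) = (0.6277, 0.0167, -0.7783).
Converting back: φ = atan2(z, √(x²+y²)) = -51.10°, λ = atan2(y, x) = 1.53°.

-51.10°, 1.53°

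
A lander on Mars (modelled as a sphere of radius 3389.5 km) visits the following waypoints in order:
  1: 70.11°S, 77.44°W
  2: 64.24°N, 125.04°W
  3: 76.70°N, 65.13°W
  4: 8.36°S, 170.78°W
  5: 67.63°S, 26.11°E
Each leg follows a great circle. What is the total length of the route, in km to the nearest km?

Leg 1→2: central angle 2.4146 rad, distance 8184.4 km.
Leg 2→3: central angle 0.3855 rad, distance 1306.8 km.
Leg 3→4: central angle 1.7751 rad, distance 6016.7 km.
Leg 4→5: central angle 1.7986 rad, distance 6096.4 km.
Total: 8184.4 + 1306.8 + 6016.7 + 6096.4 ≈ 21604 km.

21604 km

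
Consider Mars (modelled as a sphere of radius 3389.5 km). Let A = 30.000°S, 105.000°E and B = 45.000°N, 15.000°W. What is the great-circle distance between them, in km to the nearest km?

Let φ₁ = -0.5236 rad, φ₂ = 0.7854 rad, and Δλ = -2.0944 rad.
cos c = sin φ₁ sin φ₂ + cos φ₁ cos φ₂ cos Δλ = (-0.5000)(0.7071) + (0.8660)(0.7071)(-0.5000) = -0.65974,
so c = arccos(-0.65974) = 2.29127 rad.
Distance = R·c = 3389.5 × 2.2913 ≈ 7766 km.

7766 km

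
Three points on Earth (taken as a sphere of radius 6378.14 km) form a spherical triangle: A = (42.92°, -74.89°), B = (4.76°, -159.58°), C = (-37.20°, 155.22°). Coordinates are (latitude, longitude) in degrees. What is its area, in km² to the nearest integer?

Side lengths (central angles): a = 1.0366, b = 2.4748, c = 1.4464 rad; semiperimeter s = 2.4789.
By l'Huilier's theorem, tan(E/4) = √[tan(s/2) tan((s−a)/2) tan((s−b)/2) tan((s−c)/2)], giving spherical excess E = 0.2184 rad.
Area = E·R² = 0.2184 × (6378.14)² ≈ 8885335 km².

8885335 km²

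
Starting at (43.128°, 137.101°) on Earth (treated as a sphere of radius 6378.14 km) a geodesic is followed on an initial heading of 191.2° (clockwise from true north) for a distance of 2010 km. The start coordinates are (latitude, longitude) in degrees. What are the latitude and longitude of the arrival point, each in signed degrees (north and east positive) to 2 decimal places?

Angular distance δ = d/R = 2010/6378.14 = 0.31514 rad; initial bearing θ = 3.3371 rad.
sin φ₂ = sin φ₁ cos δ + cos φ₁ sin δ cos θ = (0.6836)(0.9508) + (0.7298)(0.3099)(-0.9810) = 0.4281, so φ₂ = 25.34°.
Δλ = atan2(sin θ sin δ cos φ₁, cos δ − sin φ₁ sin φ₂) = atan2(-0.0439, 0.6581) = -3.820°.
λ₂ = 137.101° − 3.820° = 133.28°.

25.34°, 133.28°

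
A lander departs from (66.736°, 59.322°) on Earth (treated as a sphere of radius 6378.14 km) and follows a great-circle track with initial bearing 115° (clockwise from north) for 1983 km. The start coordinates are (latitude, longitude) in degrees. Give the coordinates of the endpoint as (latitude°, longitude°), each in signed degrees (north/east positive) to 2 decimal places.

55.45°, 88.59°

Angular distance δ = d/R = 1983/6378.14 = 0.31091 rad; initial bearing θ = 2.0071 rad.
sin φ₂ = sin φ₁ cos δ + cos φ₁ sin δ cos θ = (0.9187)(0.9521) + (0.3950)(0.3059)(-0.4226) = 0.8236, so φ₂ = 55.45°.
Δλ = atan2(sin θ sin δ cos φ₁, cos δ − sin φ₁ sin φ₂) = atan2(0.1095, 0.1954) = 29.263°.
λ₂ = 59.322° + 29.263° = 88.59°.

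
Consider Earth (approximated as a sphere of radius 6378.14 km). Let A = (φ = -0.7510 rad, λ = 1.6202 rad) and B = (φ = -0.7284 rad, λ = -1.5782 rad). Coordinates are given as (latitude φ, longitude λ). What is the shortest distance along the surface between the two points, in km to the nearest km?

In radians: φ₁ = -0.7510, φ₂ = -0.7284, Δλ = 176.745° = 3.0848 rad.
cos c = sin φ₁ sin φ₂ + cos φ₁ cos φ₂ cos Δλ = (-0.6824)(-0.6657) + (0.7310)(0.7462)(-0.9984) = -0.09039,
so c = arccos(-0.09039) = 1.66131 rad.
Distance = R·c = 6378.14 × 1.6613 ≈ 10596 km.

10596 km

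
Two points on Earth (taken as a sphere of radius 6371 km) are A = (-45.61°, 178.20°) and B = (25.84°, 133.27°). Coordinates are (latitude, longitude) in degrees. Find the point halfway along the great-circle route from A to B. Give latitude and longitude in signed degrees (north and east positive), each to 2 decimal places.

The central angle between A and B is δ = 1.4361 rad.
With f = 0.5, the slerp weights are sin((1−f)δ)/sin δ = 0.6639 and sin(fδ)/sin δ = 0.6639.
Weighted sum of the unit vectors: (0.6639)·(-0.6992,0.0220,-0.7146) + (0.6639)·(-0.6169,0.6553,0.4359) = (-0.8738, 0.4497, -0.1851).
Converting back: φ = atan2(z, √(x²+y²)) = -10.66°, λ = atan2(y, x) = 152.77°.

-10.66°, 152.77°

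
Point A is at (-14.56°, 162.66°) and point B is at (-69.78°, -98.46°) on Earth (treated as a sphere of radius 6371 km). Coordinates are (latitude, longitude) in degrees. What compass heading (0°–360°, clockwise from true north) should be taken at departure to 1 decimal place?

159.7°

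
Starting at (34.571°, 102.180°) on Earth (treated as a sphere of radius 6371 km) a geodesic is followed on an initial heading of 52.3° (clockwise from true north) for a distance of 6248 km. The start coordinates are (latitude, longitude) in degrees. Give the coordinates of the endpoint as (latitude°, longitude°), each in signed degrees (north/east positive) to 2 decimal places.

Angular distance δ = d/R = 6248/6371 = 0.98069 rad; initial bearing θ = 0.9128 rad.
sin φ₂ = sin φ₁ cos δ + cos φ₁ sin δ cos θ = (0.5674)(0.5564) + (0.8234)(0.8309)(0.6115) = 0.7341, so φ₂ = 47.23°.
Δλ = atan2(sin θ sin δ cos φ₁, cos δ − sin φ₁ sin φ₂) = atan2(0.5413, 0.1399) = 75.512°.
λ₂ = 102.180° + 75.512° = 177.69°.

47.23°, 177.69°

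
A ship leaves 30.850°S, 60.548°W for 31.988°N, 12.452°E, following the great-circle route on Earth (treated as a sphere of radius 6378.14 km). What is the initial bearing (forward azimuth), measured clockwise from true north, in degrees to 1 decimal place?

With φ₁ = -0.5384, φ₂ = 0.5583, Δλ = 1.2741 rad, the forward-azimuth formula gives
θ = atan2( sin Δλ cos φ₂ , cos φ₁ sin φ₂ − sin φ₁ cos φ₂ cos Δλ ) = atan2(0.8111, 0.5820) = 54.34°.
So the initial bearing is 54.3°.

54.3°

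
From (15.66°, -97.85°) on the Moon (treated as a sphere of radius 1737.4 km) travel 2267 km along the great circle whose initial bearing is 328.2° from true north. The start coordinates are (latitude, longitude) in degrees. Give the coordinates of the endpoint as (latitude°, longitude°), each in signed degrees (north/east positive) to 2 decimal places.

59.38°, 175.72°

Angular distance δ = d/R = 2267/1737.4 = 1.30482 rad; initial bearing θ = 5.7282 rad.
sin φ₂ = sin φ₁ cos δ + cos φ₁ sin δ cos θ = (0.2699)(0.2628) + (0.9629)(0.9648)(0.8499) = 0.8605, so φ₂ = 59.38°.
Δλ = atan2(sin θ sin δ cos φ₁, cos δ − sin φ₁ sin φ₂) = atan2(-0.4896, 0.0306) = -86.427°.
λ₂ = -97.850° − 86.427° = -184.28° → 175.72° after wrapping to (−180°, 180°].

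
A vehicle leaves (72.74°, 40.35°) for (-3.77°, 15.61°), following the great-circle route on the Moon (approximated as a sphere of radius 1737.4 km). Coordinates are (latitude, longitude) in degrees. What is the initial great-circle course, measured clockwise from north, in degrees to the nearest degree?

205°

Δλ = -24.740° = -0.4318 rad.
y = sin Δλ · cos φ₂ = (-0.4185)(0.9978) = -0.4176
x = cos φ₁ sin φ₂ − sin φ₁ cos φ₂ cos Δλ = (0.2967)(-0.0658) − (0.9550)(0.9978)(0.9082) = -0.8849
θ = atan2(y, x) = -154.74°; adding 360° gives 205°.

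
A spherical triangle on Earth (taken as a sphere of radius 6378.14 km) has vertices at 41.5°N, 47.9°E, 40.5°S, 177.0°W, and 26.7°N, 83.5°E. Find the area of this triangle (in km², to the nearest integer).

1397448 km²

Side lengths (central angles): a = 1.9866, b = 0.5702, c = 2.5567 rad; semiperimeter s = 2.5567.
By l'Huilier's theorem, tan(E/4) = √[tan(s/2) tan((s−a)/2) tan((s−b)/2) tan((s−c)/2)], giving spherical excess E = 0.0344 rad.
Area = E·R² = 0.0344 × (6378.14)² ≈ 1397448 km².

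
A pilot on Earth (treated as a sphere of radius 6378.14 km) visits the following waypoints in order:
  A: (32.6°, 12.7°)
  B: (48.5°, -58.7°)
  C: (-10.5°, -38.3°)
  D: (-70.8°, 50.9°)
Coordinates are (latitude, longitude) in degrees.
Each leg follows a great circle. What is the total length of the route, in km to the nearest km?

21814 km

Leg A→B: central angle 0.9501 rad, distance 6060.1 km.
Leg B→C: central angle 1.0768 rad, distance 6867.8 km.
Leg C→D: central angle 1.3933 rad, distance 8886.4 km.
Total: 6060.1 + 6867.8 + 8886.4 ≈ 21814 km.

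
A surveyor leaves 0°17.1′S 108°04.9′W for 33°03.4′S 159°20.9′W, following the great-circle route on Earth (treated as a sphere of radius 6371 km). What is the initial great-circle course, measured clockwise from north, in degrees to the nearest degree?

Δλ = -51.267° = -0.8948 rad.
y = sin Δλ · cos φ₂ = (-0.7801)(0.8381) = -0.6538
x = cos φ₁ sin φ₂ − sin φ₁ cos φ₂ cos Δλ = (1.0000)(-0.5455) − (-0.0050)(0.8381)(0.6257) = -0.5429
θ = atan2(y, x) = -129.70°; adding 360° gives 230°.

230°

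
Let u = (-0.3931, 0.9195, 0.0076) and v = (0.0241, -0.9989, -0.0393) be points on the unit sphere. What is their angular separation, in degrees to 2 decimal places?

158.17°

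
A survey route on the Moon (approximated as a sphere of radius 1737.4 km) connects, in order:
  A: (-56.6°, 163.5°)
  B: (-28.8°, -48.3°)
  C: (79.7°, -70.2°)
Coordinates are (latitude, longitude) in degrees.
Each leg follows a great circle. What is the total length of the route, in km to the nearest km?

Leg A→B: central angle 1.5786 rad, distance 2742.6 km.
Leg B→C: central angle 1.9056 rad, distance 3310.8 km.
Total: 2742.6 + 3310.8 ≈ 6053 km.

6053 km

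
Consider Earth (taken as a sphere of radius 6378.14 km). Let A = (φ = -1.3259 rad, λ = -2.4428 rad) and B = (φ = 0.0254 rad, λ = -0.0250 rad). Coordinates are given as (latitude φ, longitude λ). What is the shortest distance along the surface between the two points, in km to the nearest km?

With latitudes φ₁ = -75.968°, φ₂ = 1.455° and longitude difference Δλ = 138.530°:
cos c = sin φ₁ sin φ₂ + cos φ₁ cos φ₂ cos Δλ = (-0.9702)(0.0254) + (0.2425)(0.9997)(-0.7493) = -0.20625,
so c = arccos(-0.20625) = 1.77854 rad.
Distance = R·c = 6378.14 × 1.7785 ≈ 11344 km.

11344 km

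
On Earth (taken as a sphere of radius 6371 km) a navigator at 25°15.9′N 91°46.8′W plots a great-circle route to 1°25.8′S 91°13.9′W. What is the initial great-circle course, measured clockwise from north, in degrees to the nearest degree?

179°

With φ₁ = 0.4410, φ₂ = -0.0250, Δλ = 0.0096 rad, the forward-azimuth formula gives
θ = atan2( sin Δλ cos φ₂ , cos φ₁ sin φ₂ − sin φ₁ cos φ₂ cos Δλ ) = atan2(0.0096, -0.4492) = 178.78°.
So the initial bearing is 179°.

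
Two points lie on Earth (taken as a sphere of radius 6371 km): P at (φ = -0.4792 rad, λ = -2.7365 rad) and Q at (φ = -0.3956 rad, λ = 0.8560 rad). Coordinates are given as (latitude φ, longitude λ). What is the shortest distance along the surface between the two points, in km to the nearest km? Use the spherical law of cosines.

13789 km

In radians: φ₁ = -0.4792, φ₂ = -0.3956, Δλ = -154.165° = -2.6907 rad.
cos c = sin φ₁ sin φ₂ + cos φ₁ cos φ₂ cos Δλ = (-0.4611)(-0.3854) + (0.8874)(0.9228)(-0.9001) = -0.55931,
so c = arccos(-0.55931) = 2.16435 rad.
Distance = R·c = 6371 × 2.1643 ≈ 13789 km.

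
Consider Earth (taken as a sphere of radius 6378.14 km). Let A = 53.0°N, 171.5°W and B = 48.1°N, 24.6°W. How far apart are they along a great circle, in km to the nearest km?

In radians: φ₁ = 0.9250, φ₂ = 0.8395, Δλ = 146.900° = 2.5639 rad.
cos c = sin φ₁ sin φ₂ + cos φ₁ cos φ₂ cos Δλ = (0.7986)(0.7443) + (0.6018)(0.6678)(-0.8377) = 0.25774,
so c = arccos(0.25774) = 1.31011 rad.
Distance = R·c = 6378.14 × 1.3101 ≈ 8356 km.

8356 km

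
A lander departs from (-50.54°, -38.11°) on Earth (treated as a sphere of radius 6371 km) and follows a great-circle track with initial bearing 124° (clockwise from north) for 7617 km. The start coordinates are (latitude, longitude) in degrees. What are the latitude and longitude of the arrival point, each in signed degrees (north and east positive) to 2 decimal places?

-37.85°, 64.23°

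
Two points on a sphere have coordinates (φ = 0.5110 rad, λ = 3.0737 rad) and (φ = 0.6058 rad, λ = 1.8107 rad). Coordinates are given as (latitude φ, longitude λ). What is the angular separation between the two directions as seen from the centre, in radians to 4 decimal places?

Let φ₁ = 0.5110 rad, φ₂ = 0.6058 rad, and Δλ = -1.2630 rad.
cos c = sin φ₁ sin φ₂ + cos φ₁ cos φ₂ cos Δλ = (0.4890)(0.5694) + (0.8723)(0.8220)(0.3030) = 0.49571,
so c = arccos(0.49571) = 1.05215 rad.
So the angular separation is 1.0521 rad.

1.0521 rad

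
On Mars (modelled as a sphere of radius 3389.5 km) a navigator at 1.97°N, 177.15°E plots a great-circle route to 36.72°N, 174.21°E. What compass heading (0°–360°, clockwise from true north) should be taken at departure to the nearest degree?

Δλ = -2.940° = -0.0513 rad.
y = sin Δλ · cos φ₂ = (-0.0513)(0.8016) = -0.0411
x = cos φ₁ sin φ₂ − sin φ₁ cos φ₂ cos Δλ = (0.9994)(0.5979) − (0.0344)(0.8016)(0.9987) = 0.5700
θ = atan2(y, x) = -4.13°; adding 360° gives 356°.

356°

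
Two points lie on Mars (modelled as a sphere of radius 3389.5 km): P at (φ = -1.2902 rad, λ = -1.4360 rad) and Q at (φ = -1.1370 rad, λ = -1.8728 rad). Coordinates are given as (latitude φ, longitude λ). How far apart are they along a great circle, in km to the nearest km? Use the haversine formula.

With latitudes φ₁ = -73.923°, φ₂ = -65.145° and longitude difference Δλ = -25.027°:
Haversine: a = sin²(Δφ/2) + cos φ₁ cos φ₂ sin²(Δλ/2) = 0.0059 + (0.2769)(0.4203)(0.0469) = 0.01132.
Central angle c = 2·arcsin(√a) = 0.21320 rad.
Distance = R·c = 3389.5 × 0.2132 ≈ 723 km.

723 km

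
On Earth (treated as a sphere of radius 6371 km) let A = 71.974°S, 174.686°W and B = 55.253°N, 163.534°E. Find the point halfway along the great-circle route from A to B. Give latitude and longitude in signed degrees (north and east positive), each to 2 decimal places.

The central angle between A and B is δ = 2.2364 rad.
With f = 0.5, the slerp weights are sin((1−f)δ)/sin δ = 1.1434 and sin(fδ)/sin δ = 1.1434.
Weighted sum of the unit vectors: (1.1434)·(-0.3081,-0.0287,-0.9509) + (1.1434)·(-0.5466,0.1616,0.8217) = (-0.9773, 0.1520, -0.1478).
Converting back: φ = atan2(z, √(x²+y²)) = -8.50°, λ = atan2(y, x) = 171.16°.

-8.50°, 171.16°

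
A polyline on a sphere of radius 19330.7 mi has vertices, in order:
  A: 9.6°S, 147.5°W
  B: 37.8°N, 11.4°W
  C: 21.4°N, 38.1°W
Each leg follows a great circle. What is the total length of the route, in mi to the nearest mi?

53923 mi

Leg A→B: central angle 2.2964 rad, distance 44391.0 mi.
Leg B→C: central angle 0.4931 rad, distance 9532.0 mi.
Total: 44391.0 + 9532.0 ≈ 53923 mi.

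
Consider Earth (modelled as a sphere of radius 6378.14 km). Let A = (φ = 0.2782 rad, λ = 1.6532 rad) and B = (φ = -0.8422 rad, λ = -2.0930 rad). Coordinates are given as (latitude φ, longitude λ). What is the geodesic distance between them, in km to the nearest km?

In radians: φ₁ = 0.2782, φ₂ = -0.8422, Δλ = 145.359° = 2.5370 rad.
Haversine: a = sin²(Δφ/2) + cos φ₁ cos φ₂ sin²(Δλ/2) = 0.2823 + (0.9616)(0.6658)(0.9114) = 0.86581.
Central angle c = 2·arcsin(√a) = 2.39150 rad.
Distance = R·c = 6378.14 × 2.3915 ≈ 15253 km.

15253 km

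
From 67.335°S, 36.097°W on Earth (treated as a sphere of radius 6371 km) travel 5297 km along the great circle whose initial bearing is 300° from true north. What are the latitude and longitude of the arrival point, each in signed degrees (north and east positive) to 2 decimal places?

Angular distance δ = d/R = 5297/6371 = 0.83142 rad; initial bearing θ = 5.2360 rad.
sin φ₂ = sin φ₁ cos δ + cos φ₁ sin δ cos θ = (-0.9228)(0.6738) + (0.3853)(0.7389)(0.5000) = -0.4794, so φ₂ = -28.65°.
Δλ = atan2(sin θ sin δ cos φ₁, cos δ − sin φ₁ sin φ₂) = atan2(-0.2466, 0.2314) = -46.816°.
λ₂ = -36.097° − 46.816° = -82.91°.

-28.65°, -82.91°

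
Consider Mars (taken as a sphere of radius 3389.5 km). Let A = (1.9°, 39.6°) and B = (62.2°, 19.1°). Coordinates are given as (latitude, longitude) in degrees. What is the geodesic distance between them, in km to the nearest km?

3681 km

In radians: φ₁ = 0.0332, φ₂ = 1.0856, Δλ = -20.500° = -0.3578 rad.
cos c = sin φ₁ sin φ₂ + cos φ₁ cos φ₂ cos Δλ = (0.0332)(0.8846) + (0.9995)(0.4664)(0.9367) = 0.46594,
so c = arccos(0.46594) = 1.08610 rad.
Distance = R·c = 3389.5 × 1.0861 ≈ 3681 km.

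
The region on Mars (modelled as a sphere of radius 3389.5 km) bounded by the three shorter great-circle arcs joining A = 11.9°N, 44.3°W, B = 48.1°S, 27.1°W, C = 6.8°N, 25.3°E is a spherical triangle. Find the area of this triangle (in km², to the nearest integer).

8268648 km²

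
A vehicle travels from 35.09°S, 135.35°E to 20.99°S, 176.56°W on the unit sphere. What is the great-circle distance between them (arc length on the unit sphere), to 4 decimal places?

Let φ₁ = -0.6124 rad, φ₂ = -0.3663 rad, and Δλ = 0.8393 rad.
Haversine: a = sin²(Δφ/2) + cos φ₁ cos φ₂ sin²(Δλ/2) = 0.0151 + (0.8183)(0.9336)(0.1660) = 0.14189.
Central angle c = 2·arcsin(√a) = 0.77244 rad.
On the unit sphere the arc length equals the central angle: 0.7724.

0.7724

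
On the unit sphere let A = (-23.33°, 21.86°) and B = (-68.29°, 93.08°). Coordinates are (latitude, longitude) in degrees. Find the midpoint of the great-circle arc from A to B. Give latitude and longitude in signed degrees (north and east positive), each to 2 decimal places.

-50.44°, 40.52°

Central angle δ = 1.0732 rad. Interpolating on the sphere with fraction f = 0.5:
P = [sin((1−f)δ)·A + sin(fδ)·B] / sin δ = 0.5818·A + 0.5818·B in Cartesian coordinates,
giving P = (0.4842, 0.4138, -0.7709), i.e. latitude -50.44°, longitude 40.52°.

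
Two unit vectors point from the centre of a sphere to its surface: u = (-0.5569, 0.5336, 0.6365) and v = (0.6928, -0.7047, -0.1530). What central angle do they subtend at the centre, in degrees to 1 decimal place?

u·v = -0.8592; |u| = 1.0000, |v| = 1.0000.
cos θ = (u·v)/(|u||v|) = -0.8592, so θ = 149.2°.

149.2°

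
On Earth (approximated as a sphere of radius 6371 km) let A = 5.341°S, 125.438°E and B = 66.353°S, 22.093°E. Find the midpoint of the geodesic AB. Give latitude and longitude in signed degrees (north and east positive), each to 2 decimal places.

-45.73°, 102.07°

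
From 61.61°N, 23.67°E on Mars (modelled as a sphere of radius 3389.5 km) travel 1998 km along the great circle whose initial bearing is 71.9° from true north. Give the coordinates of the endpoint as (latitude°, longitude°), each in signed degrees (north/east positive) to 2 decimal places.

54.43°, 88.95°

Angular distance δ = d/R = 1998/3389.5 = 0.58947 rad; initial bearing θ = 1.2549 rad.
sin φ₂ = sin φ₁ cos δ + cos φ₁ sin δ cos θ = (0.8797)(0.8312) + (0.4755)(0.5559)(0.3107) = 0.8134, so φ₂ = 54.43°.
Δλ = atan2(sin θ sin δ cos φ₁, cos δ − sin φ₁ sin φ₂) = atan2(0.2512, 0.1157) = 65.278°.
λ₂ = 23.670° + 65.278° = 88.95°.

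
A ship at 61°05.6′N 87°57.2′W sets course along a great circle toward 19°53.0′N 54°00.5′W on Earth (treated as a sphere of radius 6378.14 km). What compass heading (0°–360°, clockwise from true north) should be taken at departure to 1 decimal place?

With φ₁ = 1.0663, φ₂ = 0.3470, Δλ = 0.5925 rad, the forward-azimuth formula gives
θ = atan2( sin Δλ cos φ₂ , cos φ₁ sin φ₂ − sin φ₁ cos φ₂ cos Δλ ) = atan2(0.5251, -0.5185) = 134.64°.
So the initial bearing is 134.6°.

134.6°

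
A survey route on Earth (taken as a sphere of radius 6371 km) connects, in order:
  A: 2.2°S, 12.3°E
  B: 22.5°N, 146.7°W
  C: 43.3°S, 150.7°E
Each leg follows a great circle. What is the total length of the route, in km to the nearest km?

Leg A→B: central angle 2.6395 rad, distance 16816.2 km.
Leg B→C: central angle 1.5238 rad, distance 9708.2 km.
Total: 16816.2 + 9708.2 ≈ 26524 km.

26524 km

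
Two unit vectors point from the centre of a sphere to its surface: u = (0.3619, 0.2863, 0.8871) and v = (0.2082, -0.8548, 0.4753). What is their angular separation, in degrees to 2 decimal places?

75.39°

u·v = 0.2523; |u| = 0.9999, |v| = 1.0000.
cos θ = (u·v)/(|u||v|) = 0.2523, so θ = 75.39°.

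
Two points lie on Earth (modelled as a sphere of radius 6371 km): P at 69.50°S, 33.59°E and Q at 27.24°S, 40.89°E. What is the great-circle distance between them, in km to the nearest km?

4723 km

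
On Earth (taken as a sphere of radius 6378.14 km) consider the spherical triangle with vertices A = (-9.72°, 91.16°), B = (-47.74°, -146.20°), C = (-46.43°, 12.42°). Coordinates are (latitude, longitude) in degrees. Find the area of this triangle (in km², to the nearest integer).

55961301 km²

Side lengths (central angles): a = 1.4660, b = 1.3130, c = 1.8055 rad; semiperimeter s = 2.2922.
By l'Huilier's theorem, tan(E/4) = √[tan(s/2) tan((s−a)/2) tan((s−b)/2) tan((s−c)/2)], giving spherical excess E = 1.3756 rad.
Area = E·R² = 1.3756 × (6378.14)² ≈ 55961301 km².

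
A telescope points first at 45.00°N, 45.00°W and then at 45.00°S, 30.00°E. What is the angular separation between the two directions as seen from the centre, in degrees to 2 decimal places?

111.75°

Let φ₁ = 0.7854 rad, φ₂ = -0.7854 rad, and Δλ = 1.3090 rad.
Haversine: a = sin²(Δφ/2) + cos φ₁ cos φ₂ sin²(Δλ/2) = 0.5000 + (0.7071)(0.7071)(0.3706) = 0.68530.
Central angle c = 2·arcsin(√a) = 1.95044 rad.
So the angular separation is 111.75°.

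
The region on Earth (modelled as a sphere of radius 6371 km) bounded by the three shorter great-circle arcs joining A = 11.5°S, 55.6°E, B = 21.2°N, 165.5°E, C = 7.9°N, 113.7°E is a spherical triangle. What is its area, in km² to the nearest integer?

1659553 km²

Side lengths (central angles): a = 0.9010, b = 1.0638, c = 1.9639 rad; semiperimeter s = 1.9644.
By l'Huilier's theorem, tan(E/4) = √[tan(s/2) tan((s−a)/2) tan((s−b)/2) tan((s−c)/2)], giving spherical excess E = 0.0409 rad.
Area = E·R² = 0.0409 × (6371)² ≈ 1659553 km².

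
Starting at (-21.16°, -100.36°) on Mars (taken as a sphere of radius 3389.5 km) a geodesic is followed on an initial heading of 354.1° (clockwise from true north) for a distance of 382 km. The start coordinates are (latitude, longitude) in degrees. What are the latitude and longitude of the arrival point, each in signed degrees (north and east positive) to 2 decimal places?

Angular distance δ = d/R = 382/3389.5 = 0.11270 rad; initial bearing θ = 6.1802 rad.
sin φ₂ = sin φ₁ cos δ + cos φ₁ sin δ cos θ = (-0.3610)(0.9937) + (0.9326)(0.1125)(0.9947) = -0.2544, so φ₂ = -14.74°.
Δλ = atan2(sin θ sin δ cos φ₁, cos δ − sin φ₁ sin φ₂) = atan2(-0.0108, 0.9018) = -0.685°.
λ₂ = -100.360° − 0.685° = -101.04°.

-14.74°, -101.04°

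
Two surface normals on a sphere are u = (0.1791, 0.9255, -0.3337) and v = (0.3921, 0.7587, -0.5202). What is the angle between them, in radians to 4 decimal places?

0.3301 rad

u·v = 0.9460; |u| = 1.0000, |v| = 1.0000.
cos θ = (u·v)/(|u||v|) = 0.9460, so θ = 0.3301 rad.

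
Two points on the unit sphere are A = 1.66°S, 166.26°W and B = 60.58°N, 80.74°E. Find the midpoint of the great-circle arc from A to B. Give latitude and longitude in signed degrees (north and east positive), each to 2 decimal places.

Central angle δ = 1.7896 rad. Interpolating on the sphere with fraction f = 0.5:
P = [sin((1−f)δ)·A + sin(fδ)·B] / sin δ = 0.7991·A + 0.7991·B in Cartesian coordinates,
giving P = (-0.7128, 0.1977, 0.6729), i.e. latitude 42.29°, longitude 164.50°.

42.29°, 164.50°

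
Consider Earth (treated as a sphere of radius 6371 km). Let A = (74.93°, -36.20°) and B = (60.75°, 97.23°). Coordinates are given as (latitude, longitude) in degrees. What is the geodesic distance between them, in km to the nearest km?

Let φ₁ = 1.3078 rad, φ₂ = 1.0603 rad, and Δλ = 2.3288 rad.
cos c = sin φ₁ sin φ₂ + cos φ₁ cos φ₂ cos Δλ = (0.9656)(0.8725) + (0.2600)(0.4886)(-0.6875) = 0.75515,
so c = arccos(0.75515) = 0.71491 rad.
Distance = R·c = 6371 × 0.7149 ≈ 4555 km.

4555 km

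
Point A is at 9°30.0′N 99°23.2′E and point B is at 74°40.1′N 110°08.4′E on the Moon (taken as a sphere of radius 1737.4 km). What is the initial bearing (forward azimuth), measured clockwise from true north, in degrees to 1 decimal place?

With φ₁ = 0.1658, φ₂ = 1.3032, Δλ = 0.1877 rad, the forward-azimuth formula gives
θ = atan2( sin Δλ cos φ₂ , cos φ₁ sin φ₂ − sin φ₁ cos φ₂ cos Δλ ) = atan2(0.0493, 0.9083) = 3.11°.
So the initial bearing is 3.1°.

3.1°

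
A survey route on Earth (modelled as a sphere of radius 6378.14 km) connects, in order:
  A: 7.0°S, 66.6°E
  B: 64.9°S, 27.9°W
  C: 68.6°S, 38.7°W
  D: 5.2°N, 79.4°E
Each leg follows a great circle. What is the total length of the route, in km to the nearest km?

21819 km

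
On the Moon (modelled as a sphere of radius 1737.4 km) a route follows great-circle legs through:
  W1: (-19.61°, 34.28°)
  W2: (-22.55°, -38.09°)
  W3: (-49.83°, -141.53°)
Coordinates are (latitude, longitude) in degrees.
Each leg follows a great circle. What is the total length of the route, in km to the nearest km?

Leg W1→W2: central angle 1.1678 rad, distance 2028.9 km.
Leg W2→W3: central angle 1.4156 rad, distance 2459.5 km.
Total: 2028.9 + 2459.5 ≈ 4488 km.

4488 km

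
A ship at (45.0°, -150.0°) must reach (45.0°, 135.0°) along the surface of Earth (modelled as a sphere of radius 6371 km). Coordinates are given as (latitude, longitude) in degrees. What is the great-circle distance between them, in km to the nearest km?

Let φ₁ = 0.7854 rad, φ₂ = 0.7854 rad, and Δλ = -1.3090 rad.
cos c = sin φ₁ sin φ₂ + cos φ₁ cos φ₂ cos Δλ = (0.7071)(0.7071) + (0.7071)(0.7071)(0.2588) = 0.62941,
so c = arccos(0.62941) = 0.89000 rad.
Distance = R·c = 6371 × 0.8900 ≈ 5670 km.

5670 km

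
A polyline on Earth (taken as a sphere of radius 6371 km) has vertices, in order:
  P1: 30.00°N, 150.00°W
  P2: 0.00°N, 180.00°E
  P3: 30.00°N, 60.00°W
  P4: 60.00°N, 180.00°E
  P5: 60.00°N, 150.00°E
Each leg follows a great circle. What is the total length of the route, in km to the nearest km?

Leg P1→P2: central angle 0.7227 rad, distance 4604.5 km.
Leg P2→P3: central angle 2.0186 rad, distance 12860.7 km.
Leg P3→P4: central angle 1.3526 rad, distance 8617.2 km.
Leg P4→P5: central angle 0.2595 rad, distance 1653.6 km.
Total: 4604.5 + 12860.7 + 8617.2 + 1653.6 ≈ 27736 km.

27736 km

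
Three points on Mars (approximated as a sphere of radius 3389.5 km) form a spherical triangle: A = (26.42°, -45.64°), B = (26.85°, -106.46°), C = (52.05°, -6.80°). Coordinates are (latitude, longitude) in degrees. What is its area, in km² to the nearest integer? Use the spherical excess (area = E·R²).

4017967 km²

Side lengths (central angles): a = 1.3035, b = 0.6764, c = 0.9391 rad; semiperimeter s = 1.4595.
By l'Huilier's theorem, tan(E/4) = √[tan(s/2) tan((s−a)/2) tan((s−b)/2) tan((s−c)/2)], giving spherical excess E = 0.3497 rad.
Area = E·R² = 0.3497 × (3389.5)² ≈ 4017967 km².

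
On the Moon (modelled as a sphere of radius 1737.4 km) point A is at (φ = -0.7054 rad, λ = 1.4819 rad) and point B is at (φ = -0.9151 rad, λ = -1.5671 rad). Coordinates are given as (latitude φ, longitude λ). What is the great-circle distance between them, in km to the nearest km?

In radians: φ₁ = -0.7054, φ₂ = -0.9151, Δλ = -174.695° = -3.0490 rad.
Haversine: a = sin²(Δφ/2) + cos φ₁ cos φ₂ sin²(Δλ/2) = 0.0110 + (0.7614)(0.6097)(0.9979) = 0.47416.
Central angle c = 2·arcsin(√a) = 1.51910 rad.
Distance = R·c = 1737.4 × 1.5191 ≈ 2639 km.

2639 km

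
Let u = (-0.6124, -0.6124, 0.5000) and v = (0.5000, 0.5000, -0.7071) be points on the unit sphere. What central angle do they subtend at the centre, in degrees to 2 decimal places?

165.00°

u·v = -0.9660; |u| = 1.0000, |v| = 1.0000.
cos θ = (u·v)/(|u||v|) = -0.9659, so θ = 165.00°.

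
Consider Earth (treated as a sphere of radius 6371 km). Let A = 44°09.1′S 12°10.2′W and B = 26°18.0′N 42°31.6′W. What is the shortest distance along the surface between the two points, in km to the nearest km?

8421 km

Let φ₁ = -0.7706 rad, φ₂ = 0.4590 rad, and Δλ = -0.5298 rad.
Haversine: a = sin²(Δφ/2) + cos φ₁ cos φ₂ sin²(Δλ/2) = 0.3327 + (0.7175)(0.8965)(0.0686) = 0.37679.
Central angle c = 2·arcsin(√a) = 1.32182 rad.
Distance = R·c = 6371 × 1.3218 ≈ 8421 km.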